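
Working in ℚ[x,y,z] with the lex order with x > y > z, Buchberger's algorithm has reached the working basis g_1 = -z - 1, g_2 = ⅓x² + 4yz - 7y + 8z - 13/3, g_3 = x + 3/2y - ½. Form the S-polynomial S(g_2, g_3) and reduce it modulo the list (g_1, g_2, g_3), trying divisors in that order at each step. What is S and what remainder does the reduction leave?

lcm(LM(g_2), LM(g_3)) = x².
S = (lcm/LT(g_2))·g_2 − (lcm/LT(g_3))·g_3 = -3/2xy + ½x + 12yz - 21y + 24z - 13.
Reduce S modulo (g_1, g_2, g_3) in that order:
  leading term xy: subtract (-3/2y)·g_3 from -3/2xy + ½x + 12yz - 21y + 24z - 13 → ½x + 9/4y² + 12yz - 87/4y + 24z - 13
  leading term x: subtract (½)·g_3 from ½x + 9/4y² + 12yz - 87/4y + 24z - 13 → 9/4y² + 12yz - 45/2y + 24z - 51/4
  leading term y²: no divisor's leading term divides it; move 9/4y² to the remainder.
  leading term yz: subtract (-12y)·g_1 from 12yz - 45/2y + 24z - 51/4 → -69/2y + 24z - 51/4
  leading term y: no divisor's leading term divides it; move -69/2y to the remainder.
  leading term z: subtract (-24)·g_1 from 24z - 51/4 → -147/4
  leading term 1: no divisor's leading term divides it; move -147/4 to the remainder.
The remainder 9/4y² - 69/2y - 147/4 is nonzero, so it would be added as the next basis element.

S(g_2, g_3) = -3/2xy + ½x + 12yz - 21y + 24z - 13; remainder on division = 9/4y² - 69/2y - 147/4.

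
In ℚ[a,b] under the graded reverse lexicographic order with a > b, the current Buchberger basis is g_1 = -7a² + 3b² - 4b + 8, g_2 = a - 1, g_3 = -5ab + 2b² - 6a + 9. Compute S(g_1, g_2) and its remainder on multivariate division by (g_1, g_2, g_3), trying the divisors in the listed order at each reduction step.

lcm(LM(g_1), LM(g_2)) = a².
S = (lcm/LT(g_1))·g_1 − (lcm/LT(g_2))·g_2 = -3/7b² + a + 4/7b - 8/7.
Reduce S modulo (g_1, g_2, g_3) in that order:
  leading term b²: no divisor's leading term divides it; move -3/7b² to the remainder.
  leading term a: subtract (1)·g_2 from a + 4/7b - 8/7 → 4/7b - 1/7
  leading term b: no divisor's leading term divides it; move 4/7b to the remainder.
  leading term 1: no divisor's leading term divides it; move -1/7 to the remainder.
The remainder -3/7b² + 4/7b - 1/7 is nonzero, so it would be added as the next basis element.

S(g_1, g_2) = -3/7b² + a + 4/7b - 8/7; remainder on division = -3/7b² + 4/7b - 1/7.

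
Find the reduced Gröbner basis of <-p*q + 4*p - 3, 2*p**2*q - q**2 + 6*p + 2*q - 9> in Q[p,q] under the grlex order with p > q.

f_1 = -p*q + 4*p - 3, LT = p*q.
f_2 = 2*p**2*q - q**2 + 6*p + 2*q - 9, LT = p**2*q.

S(f_1,f_2): lcm = p**2*q. S = -4*p**2 + 1/2*q**2 - q + 9/2.
  leading term p**2: no divisor's leading term divides it; move -4*p**2 to the remainder.
  leading term q**2: no divisor's leading term divides it; move 1/2*q**2 to the remainder.
  leading term q: no divisor's leading term divides it; move -q to the remainder.
  leading term 1: no divisor's leading term divides it; move 9/2 to the remainder.
  remainder -4*p**2 + 1/2*q**2 - q + 9/2 ≠ 0; add g_3 = -4*p**2 + 1/2*q**2 - q + 9/2 to the basis.

S(f_1,g_3): lcm = p**2*q. S = 1/8*q**3 - 4*p**2 - 1/4*q**2 + 3*p + 9/8*q.
  leading term q**3: no divisor's leading term divides it; move 1/8*q**3 to the remainder.
  leading term p**2: subtract (1)·g_3 from -4*p**2 - 1/4*q**2 + 3*p + 9/8*q → -3/4*q**2 + 3*p + 17/8*q - 9/2
  leading term q**2: no divisor's leading term divides it; move -3/4*q**2 to the remainder.
  leading term p: no divisor's leading term divides it; move 3*p to the remainder.
  leading term q: no divisor's leading term divides it; move 17/8*q to the remainder.
  leading term 1: no divisor's leading term divides it; move -9/2 to the remainder.
  remainder 1/8*q**3 - 3/4*q**2 + 3*p + 17/8*q - 9/2 ≠ 0; add g_4 = 1/8*q**3 - 3/4*q**2 + 3*p + 17/8*q - 9/2 to the basis.

The other S-polynomials (S(f_2,g_3), S(f_1,g_4), S(f_2,g_4), S(g_3,g_4)) all reduce to 0 modulo the current basis, so we have a Gröbner basis.
Inter-reduce: drop elements whose leading term is divisible by another's, tail-reduce, and make monic.

G = {q**3 - 6*q**2 + 24*p + 17*q - 36, p**2 - 1/8*q**2 + 1/4*q - 9/8, p*q - 4*p + 3}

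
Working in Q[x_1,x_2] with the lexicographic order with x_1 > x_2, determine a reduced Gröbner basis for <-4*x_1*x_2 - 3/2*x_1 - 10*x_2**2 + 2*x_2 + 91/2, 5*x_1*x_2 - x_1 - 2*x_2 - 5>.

f_1 = -4*x_1*x_2 - 3/2*x_1 - 10*x_2**2 + 2*x_2 + 91/2, LT = x_1*x_2.
f_2 = 5*x_1*x_2 - x_1 - 2*x_2 - 5, LT = x_1*x_2.

S(f_1,f_2): lcm = x_1*x_2. S = 23/40*x_1 + 5/2*x_2**2 - 1/10*x_2 - 83/8.
  leading term x_1: no divisor's leading term divides it; move 23/40*x_1 to the remainder.
  leading term x_2**2: no divisor's leading term divides it; move 5/2*x_2**2 to the remainder.
  leading term x_2: no divisor's leading term divides it; move -1/10*x_2 to the remainder.
  leading term 1: no divisor's leading term divides it; move -83/8 to the remainder.
  remainder 23/40*x_1 + 5/2*x_2**2 - 1/10*x_2 - 83/8 ≠ 0; add g_3 = 23/40*x_1 + 5/2*x_2**2 - 1/10*x_2 - 83/8 to the basis.

S(f_1,g_3): lcm = x_1*x_2. S = 3/8*x_1 - 100/23*x_2**3 + 123/46*x_2**2 + 807/46*x_2 - 91/8.
  leading term x_1: subtract (15/23)·g_3 from 3/8*x_1 - 100/23*x_2**3 + 123/46*x_2**2 + 807/46*x_2 - 91/8 → -100/23*x_2**3 + 24/23*x_2**2 + 405/23*x_2 - 106/23
  leading term x_2**3: no divisor's leading term divides it; move -100/23*x_2**3 to the remainder.
  leading term x_2**2: no divisor's leading term divides it; move 24/23*x_2**2 to the remainder.
  leading term x_2: no divisor's leading term divides it; move 405/23*x_2 to the remainder.
  leading term 1: no divisor's leading term divides it; move -106/23 to the remainder.
  remainder -100/23*x_2**3 + 24/23*x_2**2 + 405/23*x_2 - 106/23 ≠ 0; add g_4 = -100/23*x_2**3 + 24/23*x_2**2 + 405/23*x_2 - 106/23 to the basis.

The other S-polynomials (S(f_2,g_3), S(f_1,g_4), S(f_2,g_4), S(g_3,g_4)) all reduce to 0 modulo the current basis, so we have a Gröbner basis.
Inter-reduce: drop elements whose leading term is divisible by another's, tail-reduce, and make monic.

G = {x_1 + 100/23*x_2**2 - 4/23*x_2 - 415/23, x_2**3 - 6/25*x_2**2 - 81/20*x_2 + 53/50}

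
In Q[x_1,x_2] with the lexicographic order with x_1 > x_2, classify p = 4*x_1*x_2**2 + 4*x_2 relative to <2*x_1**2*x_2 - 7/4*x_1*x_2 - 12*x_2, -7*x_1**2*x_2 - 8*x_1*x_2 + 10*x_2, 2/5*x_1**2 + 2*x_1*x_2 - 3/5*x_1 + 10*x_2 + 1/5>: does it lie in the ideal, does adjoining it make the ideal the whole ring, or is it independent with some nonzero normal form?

First compute the reduced Gröbner basis of I by Buchberger's algorithm.
f_1 = 2*x_1**2*x_2 - 7/4*x_1*x_2 - 12*x_2, LT = x_1**2*x_2.
f_2 = -7*x_1**2*x_2 - 8*x_1*x_2 + 10*x_2, LT = x_1**2*x_2.
f_3 = 2/5*x_1**2 + 2*x_1*x_2 - 3/5*x_1 + 10*x_2 + 1/5, LT = x_1**2.

S(f_1,f_2): lcm = x_1**2*x_2. S = -113/56*x_1*x_2 - 32/7*x_2.
  leading term x_1*x_2: no divisor's leading term divides it; move -113/56*x_1*x_2 to the remainder.
  leading term x_2: no divisor's leading term divides it; move -32/7*x_2 to the remainder.
  remainder -113/56*x_1*x_2 - 32/7*x_2 ≠ 0; add h_4 = -113/56*x_1*x_2 - 32/7*x_2 to the basis.

S(f_1,f_3): lcm = x_1**2*x_2. S = -5*x_1*x_2**2 + 5/8*x_1*x_2 - 25*x_2**2 - 13/2*x_2.
  leading term x_1*x_2**2: subtract (280/113*x_2)·h_4 from -5*x_1*x_2**2 + 5/8*x_1*x_2 - 25*x_2**2 - 13/2*x_2 → 5/8*x_1*x_2 - 1545/113*x_2**2 - 13/2*x_2
  leading term x_1*x_2: subtract (-35/113)·h_4 from 5/8*x_1*x_2 - 1545/113*x_2**2 - 13/2*x_2 → -1545/113*x_2**2 - 1789/226*x_2
  leading term x_2**2: no divisor's leading term divides it; move -1545/113*x_2**2 to the remainder.
  leading term x_2: no divisor's leading term divides it; move -1789/226*x_2 to the remainder.
  remainder -1545/113*x_2**2 - 1789/226*x_2 ≠ 0; add h_5 = -1545/113*x_2**2 - 1789/226*x_2 to the basis.

S(f_2,f_3): lcm = x_1**2*x_2. S = -5*x_1*x_2**2 + 37/14*x_1*x_2 - 25*x_2**2 - 27/14*x_2.
  leading term x_1*x_2**2: subtract (280/113*x_2)·h_4 from -5*x_1*x_2**2 + 37/14*x_1*x_2 - 25*x_2**2 - 27/14*x_2 → 37/14*x_1*x_2 - 1545/113*x_2**2 - 27/14*x_2
  leading term x_1*x_2: subtract (-148/113)·h_4 from 37/14*x_1*x_2 - 1545/113*x_2**2 - 27/14*x_2 → -1545/113*x_2**2 - 1789/226*x_2
  leading term x_2**2: subtract (1)·h_5 from -1545/113*x_2**2 - 1789/226*x_2 → 0
  remainder 0.

S(f_1,h_4): lcm = x_1**2*x_2. S = -2839/904*x_1*x_2 - 6*x_2.
  leading term x_1*x_2: subtract (19873/12769)·h_4 from -2839/904*x_1*x_2 - 6*x_2 → 14234/12769*x_2
  leading term x_2: no divisor's leading term divides it; move 14234/12769*x_2 to the remainder.
  remainder 14234/12769*x_2 ≠ 0; add h_6 = 14234/12769*x_2 to the basis.

S(f_2,h_4): lcm = x_1**2*x_2. S = -888/791*x_1*x_2 - 10/7*x_2.
  leading term x_1*x_2: subtract (7104/12769)·h_4 from -888/791*x_1*x_2 - 10/7*x_2 → 14234/12769*x_2
  leading term x_2: subtract (1)·h_6 from 14234/12769*x_2 → 0
  remainder 0.

S(f_3,h_4): lcm = x_1**2*x_2. S = 5*x_1*x_2**2 - 851/226*x_1*x_2 + 25*x_2**2 + 1/2*x_2.
  leading term x_1*x_2**2: subtract (-280/113*x_2)·h_4 from 5*x_1*x_2**2 - 851/226*x_1*x_2 + 25*x_2**2 + 1/2*x_2 → -851/226*x_1*x_2 + 1545/113*x_2**2 + 1/2*x_2
  leading term x_1*x_2: subtract (23828/12769)·h_4 from -851/226*x_1*x_2 + 1545/113*x_2**2 + 1/2*x_2 → 1545/113*x_2**2 + 230625/25538*x_2
  leading term x_2**2: subtract (-1)·h_5 from 1545/113*x_2**2 + 230625/25538*x_2 → 14234/12769*x_2
  leading term x_2: subtract (1)·h_6 from 14234/12769*x_2 → 0
  remainder 0.

S(f_1,h_5): lcm = x_1**2*x_2**2. S = -1789/3090*x_1**2*x_2 - 7/8*x_1*x_2**2 - 6*x_2**2.
  leading term x_1**2*x_2: subtract (-1789/6180)·f_1 from -1789/3090*x_1**2*x_2 - 7/8*x_1*x_2**2 - 6*x_2**2 → -7/8*x_1*x_2**2 - 12523/24720*x_1*x_2 - 6*x_2**2 - 1789/515*x_2
  leading term x_1*x_2**2: subtract (49/113*x_2)·h_4 from -7/8*x_1*x_2**2 - 12523/24720*x_1*x_2 - 6*x_2**2 - 1789/515*x_2 → -12523/24720*x_1*x_2 - 454/113*x_2**2 - 1789/515*x_2
  leading term x_1*x_2: subtract (87661/349170)·h_4 from -12523/24720*x_1*x_2 - 454/113*x_2**2 - 1789/515*x_2 → -454/113*x_2**2 - 406103/174585*x_2
  leading term x_2**2: subtract (454/1545)·h_5 from -454/113*x_2**2 - 406103/174585*x_2 → 0
  remainder 0.

S(f_2,h_5): lcm = x_1**2*x_2**2. S = -1789/3090*x_1**2*x_2 + 8/7*x_1*x_2**2 - 10/7*x_2**2.
  leading term x_1**2*x_2: subtract (-1789/6180)·f_1 from -1789/3090*x_1**2*x_2 + 8/7*x_1*x_2**2 - 10/7*x_2**2 → 8/7*x_1*x_2**2 - 12523/24720*x_1*x_2 - 10/7*x_2**2 - 1789/515*x_2
  leading term x_1*x_2**2: subtract (-64/113*x_2)·h_4 from 8/7*x_1*x_2**2 - 12523/24720*x_1*x_2 - 10/7*x_2**2 - 1789/515*x_2 → -12523/24720*x_1*x_2 - 454/113*x_2**2 - 1789/515*x_2
  leading term x_1*x_2: subtract (87661/349170)·h_4 from -12523/24720*x_1*x_2 - 454/113*x_2**2 - 1789/515*x_2 → -454/113*x_2**2 - 406103/174585*x_2
  leading term x_2**2: subtract (454/1545)·h_5 from -454/113*x_2**2 - 406103/174585*x_2 → 0
  remainder 0.

S(f_3,h_5): leading monomials are coprime, so the S-polynomial reduces to 0 (Buchberger's first criterion).
S(h_4,h_5): lcm = x_1*x_2**2. S = -1789/3090*x_1*x_2 + 256/113*x_2**2.
  leading term x_1*x_2: subtract (50092/174585)·h_4 from -1789/3090*x_1*x_2 + 256/113*x_2**2 → 256/113*x_2**2 + 228992/174585*x_2
  leading term x_2**2: subtract (-256/1545)·h_5 from 256/113*x_2**2 + 228992/174585*x_2 → 0
  remainder 0.

S(f_1,h_6): lcm = x_1**2*x_2. S = -7/8*x_1*x_2 - 6*x_2.
  leading term x_1*x_2: subtract (49/113)·h_4 from -7/8*x_1*x_2 - 6*x_2 → -454/113*x_2
  leading term x_2: subtract (-25651/7117)·h_6 from -454/113*x_2 → 0
  remainder 0.

S(f_2,h_6): lcm = x_1**2*x_2. S = 8/7*x_1*x_2 - 10/7*x_2.
  leading term x_1*x_2: subtract (-64/113)·h_4 from 8/7*x_1*x_2 - 10/7*x_2 → -454/113*x_2
  leading term x_2: subtract (-25651/7117)·h_6 from -454/113*x_2 → 0
  remainder 0.

S(f_3,h_6): leading monomials are coprime, so the S-polynomial reduces to 0 (Buchberger's first criterion).
S(h_4,h_6): lcm = x_1*x_2. S = 256/113*x_2.
  leading term x_2: subtract (14464/7117)·h_6 from 256/113*x_2 → 0
  remainder 0.

S(h_5,h_6): lcm = x_2**2. S = 1789/3090*x_2.
  leading term x_2: subtract (22843741/43983060)·h_6 from 1789/3090*x_2 → 0
  remainder 0.

Every S-polynomial of the final basis reduces to 0, so we have a Gröbner basis.
Inter-reduce: drop elements whose leading term is divisible by another's, tail-reduce, and make monic.
Reduced Gröbner basis: {x_1**2 - 3/2*x_1 + 1/2, x_2}.
Label its elements g_1 = x_1**2 - 3/2*x_1 + 1/2, g_2 = x_2.

Reduce p = 4*x_1*x_2**2 + 4*x_2 modulo G:
  leading term x_1*x_2**2: subtract (4*x_1*x_2)·g_2 from 4*x_1*x_2**2 + 4*x_2 → 4*x_2
  leading term x_2: subtract (4)·g_2 from 4*x_2 → 0
  normal form = 0.
Since the normal form is 0, p ∈ I.

The remainder on division by a Gröbner basis is unique — it is the normal form.

4*x_1*x_2**2 + 4*x_2 lies in I (it reduces to 0).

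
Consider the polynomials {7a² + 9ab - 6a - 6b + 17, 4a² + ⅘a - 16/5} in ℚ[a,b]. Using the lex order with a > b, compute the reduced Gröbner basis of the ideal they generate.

G = {a + 6/53b + 41/53, b² + 119/10b - 139/5}

This is the nonlinear analogue of row-reducing a linear system.

f_1 = 7a² + 9ab - 6a - 6b + 17, LT = a².
f_2 = 4a² + ⅘a - 16/5, LT = a².

S(f_1,f_2): lcm = a². S = 9/7ab - 37/35a - 6/7b + 113/35.
  leading term ab: no divisor's leading term divides it; move 9/7ab to the remainder.
  leading term a: no divisor's leading term divides it; move -37/35a to the remainder.
  leading term b: no divisor's leading term divides it; move -6/7b to the remainder.
  leading term 1: no divisor's leading term divides it; move 113/35 to the remainder.
  remainder 9/7ab - 37/35a - 6/7b + 113/35 ≠ 0; add g_3 = 9/7ab - 37/35a - 6/7b + 113/35 to the basis.

S(f_1,g_3): lcm = a²b. S = 37/45a² + 9/7ab² - 4/21ab - 113/45a - 6/7b² + 17/7b.
  leading term a²: subtract (37/315)·f_1 from 37/45a² + 9/7ab² - 4/21ab - 113/45a - 6/7b² + 17/7b → 9/7ab² - 131/105ab - 569/315a - 6/7b² + 47/15b - 629/315
  leading term ab²: subtract (b)·g_3 from 9/7ab² - 131/105ab - 569/315a - 6/7b² + 47/15b - 629/315 → -4/21ab - 569/315a - 2/21b - 629/315
  leading term ab: subtract (-4/27)·g_3 from -4/21ab - 569/315a - 2/21b - 629/315 → -53/27a - 2/9b - 41/27
  leading term a: no divisor's leading term divides it; move -53/27a to the remainder.
  leading term b: no divisor's leading term divides it; move -2/9b to the remainder.
  leading term 1: no divisor's leading term divides it; move -41/27 to the remainder.
  remainder -53/27a - 2/9b - 41/27 ≠ 0; add g_4 = -53/27a - 2/9b - 41/27 to the basis.

S(f_2,g_3): lcm = a²b. S = 37/45a² + 13/15ab - 113/45a - ⅘b.
  leading term a²: subtract (37/315)·f_1 from 37/45a² + 13/15ab - 113/45a - ⅘b → -4/21ab - 569/315a - 2/21b - 629/315
  leading term ab: subtract (-4/27)·g_3 from -4/21ab - 569/315a - 2/21b - 629/315 → -53/27a - 2/9b - 41/27
  leading term a: subtract (1)·g_4 from -53/27a - 2/9b - 41/27 → 0
  remainder 0.

S(f_1,g_4): lcm = a². S = 435/371ab - 605/371a - 6/7b + 17/7.
  leading term ab: subtract (145/159)·g_3 from 435/371ab - 605/371a - 6/7b + 17/7 → -⅔a - 4/53b - 82/159
  leading term a: subtract (18/53)·g_4 from -⅔a - 4/53b - 82/159 → 0
  remainder 0.

S(f_2,g_4): lcm = a². S = -6/53ab - 152/265a - ⅘.
  leading term ab: subtract (-14/159)·g_3 from -6/53ab - 152/265a - ⅘ → -⅔a - 4/53b - 82/159
  leading term a: subtract (18/53)·g_4 from -⅔a - 4/53b - 82/159 → 0
  remainder 0.

S(g_3,g_4): lcm = ab. S = -37/45a - 6/53b² - 229/159b + 113/45.
  leading term a: subtract (111/265)·g_4 from -37/45a - 6/53b² - 229/159b + 113/45 → -6/53b² - 357/265b + 834/265
  leading term b²: no divisor's leading term divides it; move -6/53b² to the remainder.
  leading term b: no divisor's leading term divides it; move -357/265b to the remainder.
  leading term 1: no divisor's leading term divides it; move 834/265 to the remainder.
  remainder -6/53b² - 357/265b + 834/265 ≠ 0; add g_5 = -6/53b² - 357/265b + 834/265 to the basis.

S(f_1,g_5): leading monomials are coprime, so the S-polynomial reduces to 0 (Buchberger's first criterion).
S(f_2,g_5): leading monomials are coprime, so the S-polynomial reduces to 0 (Buchberger's first criterion).
S(g_3,g_5): lcm = ab². S = -229/18ab + 139/5a - ⅔b² + 113/45b.
  leading term ab: subtract (-1603/162)·g_3 from -229/18ab + 139/5a - ⅔b² + 113/45b → 2809/162a - ⅔b² - 806/135b + 25877/810
  leading term a: subtract (-53/6)·g_4 from 2809/162a - ⅔b² - 806/135b + 25877/810 → -⅔b² - 119/15b + 278/15
  leading term b²: subtract (53/9)·g_5 from -⅔b² - 119/15b + 278/15 → 0
  remainder 0.

S(g_4,g_5): leading monomials are coprime, so the S-polynomial reduces to 0 (Buchberger's first criterion).
Every S-polynomial of the final basis reduces to 0, so we have a Gröbner basis.
Inter-reduce: drop elements whose leading term is divisible by another's, tail-reduce, and make monic.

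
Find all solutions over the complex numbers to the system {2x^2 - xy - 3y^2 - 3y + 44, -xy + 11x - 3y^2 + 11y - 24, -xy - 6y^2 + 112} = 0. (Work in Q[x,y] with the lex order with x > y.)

{(4, 4)}

Compute a lex Gröbner basis by Buchberger's algorithm.
f_1 = 2x^2 - xy - 3y^2 - 3y + 44, LT = x^2.
f_2 = -xy + 11x - 3y^2 + 11y - 24, LT = xy.
f_3 = -xy - 6y^2 + 112, LT = xy.

S(f_1,f_2): lcm = x^2y. S = 11x^2 - 7/2xy^2 + 11xy - 24x - 3/2y^3 - 3/2y^2 + 22y.
  reduce S modulo (f_1, f_2, f_3):
  remainder -266x + 9y^3 + 85/2y^2 - 239/2y + 286 ≠ 0; add h_4 = -266x + 9y^3 + 85/2y^2 - 239/2y + 286 to the basis.

S(f_1,f_3): lcm = x^2y. S = -13/2xy^2 + 112x - 3/2y^3 - 3/2y^2 + 22y.
  reduce S modulo (f_1, f_2, f_3, h_4):
  remainder -135/28y^3 + 1889/56y^2 - 17107/56y + 13871/14 ≠ 0; add h_5 = -135/28y^3 + 1889/56y^2 - 17107/56y + 13871/14 to the basis.

S(f_2,f_3): lcm = xy. S = -11x - 3y^2 - 11y + 136.
  reduce S modulo (f_1, f_2, f_3, h_4, h_5):
  remainder -2098/285y^2 + 4994/285y + 13592/285 ≠ 0; add h_6 = -2098/285y^2 + 4994/285y + 13592/285 to the basis.

S(f_1,h_4): lcm = x^2. S = 9/266xy^3 + 85/532xy^2 - 505/532xy + 143/133x - 3/2y^2 - 3/2y + 22.
  reduce S modulo (f_1, f_2, f_3, h_4, h_5, h_6):
  remainder 1280944/179379y - 5123776/179379 ≠ 0; add h_7 = 1280944/179379y - 5123776/179379 to the basis.

The other S-polynomials (S(f_2,h_4), S(f_3,h_4), S(f_1,h_5), S(f_2,h_5), S(f_3,h_5), S(h_4,h_5), S(f_1,h_6), S(f_2,h_6), S(f_3,h_6), S(h_4,h_6), S(h_5,h_6), S(f_1,h_7), S(f_2,h_7), S(f_3,h_7), S(h_4,h_7), S(h_5,h_7), S(h_6,h_7)) all reduce to 0 modulo the current basis, so we have a Gröbner basis.
Inter-reduce: drop elements whose leading term is divisible by another's, tail-reduce, and make monic.
Reduced Gröbner basis: {x - 4, y - 4}.

A lex Gröbner basis eliminates variables successively. Here y - 4 depends only on y, with roots {4}; lifting each root through the earlier basis elements recovers the full solutions.
  y = 4: the earlier basis element becomes x - 4 = 0, giving x = 4 — point (4, 4).
Zero-dimensionality of the ideal guarantees finitely many solutions over ℂ.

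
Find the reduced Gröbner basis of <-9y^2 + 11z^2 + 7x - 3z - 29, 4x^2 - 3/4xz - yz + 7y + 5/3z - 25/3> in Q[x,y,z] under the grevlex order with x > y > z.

f_1 = -9y^2 + 11z^2 + 7x - 3z - 29, LT = y^2.
f_2 = 4x^2 - 3/4xz - yz + 7y + 5/3z - 25/3, LT = x^2.

The S-polynomials (S(f_1,f_2)) all reduce to 0 modulo the current basis, so we have a Gröbner basis.

G = {x^2 - 3/16xz - 1/4yz + 7/4y + 5/12z - 25/12, y^2 - 11/9z^2 - 7/9x + 1/3z + 29/9}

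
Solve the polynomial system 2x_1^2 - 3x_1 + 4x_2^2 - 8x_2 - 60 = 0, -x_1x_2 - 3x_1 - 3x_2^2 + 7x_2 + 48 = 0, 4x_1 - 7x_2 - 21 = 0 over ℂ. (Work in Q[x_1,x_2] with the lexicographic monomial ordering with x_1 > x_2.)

Compute a lex Gröbner basis by Buchberger's algorithm.
f_1 = 2x_1^2 - 3x_1 + 4x_2^2 - 8x_2 - 60, LT = x_1^2.
f_2 = -x_1x_2 - 3x_1 - 3x_2^2 + 7x_2 + 48, LT = x_1x_2.
f_3 = 4x_1 - 7x_2 - 21, LT = x_1.

S(f_1,f_2): lcm = x_1^2x_2. S = -3x_1^2 - 3x_1x_2^2 + 11/2x_1x_2 + 48x_1 + 2x_2^3 - 4x_2^2 - 30x_2.
  leading term x_1^2: subtract (-3/2)·f_1 from -3x_1^2 - 3x_1x_2^2 + 11/2x_1x_2 + 48x_1 + 2x_2^3 - 4x_2^2 - 30x_2 → -3x_1x_2^2 + 11/2x_1x_2 + 87/2x_1 + 2x_2^3 + 2x_2^2 - 42x_2 - 90
  leading term x_1x_2^2: subtract (3x_2)·f_2 from -3x_1x_2^2 + 11/2x_1x_2 + 87/2x_1 + 2x_2^3 + 2x_2^2 - 42x_2 - 90 → 29/2x_1x_2 + 87/2x_1 + 11x_2^3 - 19x_2^2 - 186x_2 - 90
  leading term x_1x_2: subtract (-29/2)·f_2 from 29/2x_1x_2 + 87/2x_1 + 11x_2^3 - 19x_2^2 - 186x_2 - 90 → 11x_2^3 - 125/2x_2^2 - 169/2x_2 + 606
  leading term x_2^3: no divisor's leading term divides it; move 11x_2^3 to the remainder.
  leading term x_2^2: no divisor's leading term divides it; move -125/2x_2^2 to the remainder.
  leading term x_2: no divisor's leading term divides it; move -169/2x_2 to the remainder.
  leading term 1: no divisor's leading term divides it; move 606 to the remainder.
  remainder 11x_2^3 - 125/2x_2^2 - 169/2x_2 + 606 ≠ 0; add h_4 = 11x_2^3 - 125/2x_2^2 - 169/2x_2 + 606 to the basis.

S(f_1,f_3): lcm = x_1^2. S = 7/4x_1x_2 + 15/4x_1 + 2x_2^2 - 4x_2 - 30.
  leading term x_1x_2: subtract (-7/4)·f_2 from 7/4x_1x_2 + 15/4x_1 + 2x_2^2 - 4x_2 - 30 → -3/2x_1 - 13/4x_2^2 + 33/4x_2 + 54
  leading term x_1: subtract (-3/8)·f_3 from -3/2x_1 - 13/4x_2^2 + 33/4x_2 + 54 → -13/4x_2^2 + 45/8x_2 + 369/8
  leading term x_2^2: no divisor's leading term divides it; move -13/4x_2^2 to the remainder.
  leading term x_2: no divisor's leading term divides it; move 45/8x_2 to the remainder.
  leading term 1: no divisor's leading term divides it; move 369/8 to the remainder.
  remainder -13/4x_2^2 + 45/8x_2 + 369/8 ≠ 0; add h_5 = -13/4x_2^2 + 45/8x_2 + 369/8 to the basis.

S(f_2,f_3): lcm = x_1x_2. S = 3x_1 + 19/4x_2^2 - 7/4x_2 - 48.
  leading term x_1: subtract (3/4)·f_3 from 3x_1 + 19/4x_2^2 - 7/4x_2 - 48 → 19/4x_2^2 + 7/2x_2 - 129/4
  leading term x_2^2: subtract (-19/13)·h_5 from 19/4x_2^2 + 7/2x_2 - 129/4 → 1219/104x_2 + 3657/104
  leading term x_2: no divisor's leading term divides it; move 1219/104x_2 to the remainder.
  leading term 1: no divisor's leading term divides it; move 3657/104 to the remainder.
  remainder 1219/104x_2 + 3657/104 ≠ 0; add h_6 = 1219/104x_2 + 3657/104 to the basis.

The other S-polynomials (S(f_1,h_4), S(f_2,h_4), S(f_3,h_4), S(f_1,h_5), S(f_2,h_5), S(f_3,h_5), S(h_4,h_5), S(f_1,h_6), S(f_2,h_6), S(f_3,h_6), S(h_4,h_6), S(h_5,h_6)) all reduce to 0 modulo the current basis, so we have a Gröbner basis.
Inter-reduce: drop elements whose leading term is divisible by another's, tail-reduce, and make monic.
Reduced Gröbner basis: {x_1, x_2 + 3}.

The lex basis is triangular: the last element involves only x_2. Solving x_2 + 3 = 0 gives x_2 ∈ {-3}; substituting each value into the earlier elements determines the remaining variables.
  x_2 = -3: the earlier basis element becomes x_1 = 0, giving x_1 = 0 — point (0, -3).
Check: every point annihilates each of the original generators.

{(0, -3)}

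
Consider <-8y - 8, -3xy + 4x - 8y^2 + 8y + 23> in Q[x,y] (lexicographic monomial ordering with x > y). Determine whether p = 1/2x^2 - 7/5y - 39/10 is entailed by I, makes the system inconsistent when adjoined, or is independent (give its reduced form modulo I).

First compute the reduced Gröbner basis of I by Buchberger's algorithm.
f_1 = -8y - 8, LT = y.
f_2 = -3xy + 4x - 8y^2 + 8y + 23, LT = xy.

S(f_1,f_2): lcm = xy. S = 7/3x - 8/3y^2 + 8/3y + 23/3.
  leading term x: no divisor's leading term divides it; move 7/3x to the remainder.
  leading term y^2: subtract (1/3y)·f_1 from -8/3y^2 + 8/3y + 23/3 → 16/3y + 23/3
  leading term y: subtract (-2/3)·f_1 from 16/3y + 23/3 → 7/3
  leading term 1: no divisor's leading term divides it; move 7/3 to the remainder.
  remainder 7/3x + 7/3 ≠ 0; add h_3 = 7/3x + 7/3 to the basis.

S(f_1,h_3): leading monomials are coprime, so the S-polynomial reduces to 0 (Buchberger's first criterion).
S(f_2,h_3): lcm = xy. S = -4/3x + 8/3y^2 - 11/3y - 23/3.
  leading term x: subtract (-4/7)·h_3 from -4/3x + 8/3y^2 - 11/3y - 23/3 → 8/3y^2 - 11/3y - 19/3
  leading term y^2: subtract (-1/3y)·f_1 from 8/3y^2 - 11/3y - 19/3 → -19/3y - 19/3
  leading term y: subtract (19/24)·f_1 from -19/3y - 19/3 → 0
  remainder 0.

Every S-polynomial of the final basis reduces to 0, so we have a Gröbner basis.
Inter-reduce: drop elements whose leading term is divisible by another's, tail-reduce, and make monic.
Reduced Gröbner basis: {x + 1, y + 1}.
Label its elements g_1 = x + 1, g_2 = y + 1.

Reduce p = 1/2x^2 - 7/5y - 39/10 modulo G:
  leading term x^2: subtract (1/2x)·g_1 from 1/2x^2 - 7/5y - 39/10 → -1/2x - 7/5y - 39/10
  leading term x: subtract (-1/2)·g_1 from -1/2x - 7/5y - 39/10 → -7/5y - 17/5
  leading term y: subtract (-7/5)·g_2 from -7/5y - 17/5 → -2
  leading term 1: no divisor's leading term divides it; move -2 to the remainder.
  normal form = -2.
The normal form is nonzero, so p ∉ I. Since p minus its normal form lies in I, I + (p) = I + (r) where r = -2; decide whether this ideal is the whole ring.
Here r = -2 is a nonzero constant, hence a unit: 1 ∈ I + (p), the Gröbner basis of I + (p) is {1}, and the enlarged system has no common solution — adjoining p is inconsistent.

Adjoining 1/2x^2 - 7/5y - 39/10 makes the ideal the whole ring: the system is inconsistent.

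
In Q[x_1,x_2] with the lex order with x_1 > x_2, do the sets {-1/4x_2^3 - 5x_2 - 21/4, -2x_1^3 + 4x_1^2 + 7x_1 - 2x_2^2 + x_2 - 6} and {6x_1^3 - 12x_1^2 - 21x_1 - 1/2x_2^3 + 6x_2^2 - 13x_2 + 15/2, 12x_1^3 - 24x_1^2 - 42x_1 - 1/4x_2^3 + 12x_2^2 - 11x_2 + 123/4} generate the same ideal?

For a fixed monomial order, each ideal has a unique reduced Gröbner basis; comparing bases decides equality.
Buchberger on the first generating set:
f_1 = -1/4x_2^3 - 5x_2 - 21/4, LT = x_2^3.
f_2 = -2x_1^3 + 4x_1^2 + 7x_1 - 2x_2^2 + x_2 - 6, LT = x_1^3.

The S-polynomials (S(f_1,f_2)) all reduce to 0 modulo the current basis, so we have a Gröbner basis.
Inter-reduce: drop elements whose leading term is divisible by another's, tail-reduce, and make monic.
Reduced Gröbner basis: {x_1^3 - 2x_1^2 - 7/2x_1 + x_2^2 - 1/2x_2 + 3, x_2^3 + 20x_2 + 21}.

Buchberger on the second generating set:
h_1 = 6x_1^3 - 12x_1^2 - 21x_1 - 1/2x_2^3 + 6x_2^2 - 13x_2 + 15/2, LT = x_1^3.
h_2 = 12x_1^3 - 24x_1^2 - 42x_1 - 1/4x_2^3 + 12x_2^2 - 11x_2 + 123/4, LT = x_1^3.

S(h_1,h_2): lcm = x_1^3. S = -1/16x_2^3 - 5/4x_2 - 21/16.
  leading term x_2^3: no divisor's leading term divides it; move -1/16x_2^3 to the remainder.
  leading term x_2: no divisor's leading term divides it; move -5/4x_2 to the remainder.
  leading term 1: no divisor's leading term divides it; move -21/16 to the remainder.
  remainder -1/16x_2^3 - 5/4x_2 - 21/16 ≠ 0; add k_3 = -1/16x_2^3 - 5/4x_2 - 21/16 to the basis.

The other S-polynomials (S(h_1,k_3), S(h_2,k_3)) all reduce to 0 modulo the current basis, so we have a Gröbner basis.
Inter-reduce: drop elements whose leading term is divisible by another's, tail-reduce, and make monic.
Reduced Gröbner basis: {x_1^3 - 2x_1^2 - 7/2x_1 + x_2^2 - 1/2x_2 + 3, x_2^3 + 20x_2 + 21}.

The two bases agree; hence the ideals are identical.

Yes, the ideals are equal.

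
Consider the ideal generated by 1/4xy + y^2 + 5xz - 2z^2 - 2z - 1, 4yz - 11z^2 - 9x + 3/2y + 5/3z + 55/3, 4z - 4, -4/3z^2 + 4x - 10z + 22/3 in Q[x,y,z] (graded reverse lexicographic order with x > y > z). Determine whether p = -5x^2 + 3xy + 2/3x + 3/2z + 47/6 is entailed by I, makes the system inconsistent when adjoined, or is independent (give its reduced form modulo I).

Adjoining -5x^2 + 3xy + 2/3x + 3/2z + 47/6 makes the ideal the whole ring: the system is inconsistent.

First compute the reduced Gröbner basis of I by Buchberger's algorithm.
f_1 = 1/4xy + y^2 + 5xz - 2z^2 - 2z - 1, LT = xy.
f_2 = 4yz - 11z^2 - 9x + 3/2y + 5/3z + 55/3, LT = yz.
f_3 = 4z - 4, LT = z.
f_4 = -4/3z^2 + 4x - 10z + 22/3, LT = z^2.

S(f_1,f_2): lcm = xyz. S = 4y^2z + 91/4xz^2 - 8z^3 + 9/4x^2 - 3/8xy - 5/12xz - 8z^2 - 55/12x - 4z.
  leading term y^2z: subtract (y)·f_2 from 4y^2z + 91/4xz^2 - 8z^3 + 9/4x^2 - 3/8xy - 5/12xz - 8z^2 - 55/12x - 4z → 91/4xz^2 + 11yz^2 - 8z^3 + 9/4x^2 + 69/8xy - 3/2y^2 - 5/12xz - 5/3yz - 8z^2 - 55/12x - 55/3y - 4z
  leading term xz^2: subtract (91/16xz)·f_3 from 91/4xz^2 + 11yz^2 - 8z^3 + 9/4x^2 + 69/8xy - 3/2y^2 - 5/12xz - 5/3yz - 8z^2 - 55/12x - 55/3y - 4z → 11yz^2 - 8z^3 + 9/4x^2 + 69/8xy - 3/2y^2 + 67/3xz - 5/3yz - 8z^2 - 55/12x - 55/3y - 4z
  leading term yz^2: subtract (11/4z)·f_2 from 11yz^2 - 8z^3 + 9/4x^2 + 69/8xy - 3/2y^2 + 67/3xz - 5/3yz - 8z^2 - 55/12x - 55/3y - 4z → 89/4z^3 + 9/4x^2 + 69/8xy - 3/2y^2 + 565/12xz - 139/24yz - 151/12z^2 - 55/12x - 55/3y - 653/12z
  leading term z^3: subtract (89/16z^2)·f_3 from 89/4z^3 + 9/4x^2 + 69/8xy - 3/2y^2 + 565/12xz - 139/24yz - 151/12z^2 - 55/12x - 55/3y - 653/12z → 9/4x^2 + 69/8xy - 3/2y^2 + 565/12xz - 139/24yz + 29/3z^2 - 55/12x - 55/3y - 653/12z
  leading term x^2: no divisor's leading term divides it; move 9/4x^2 to the remainder.
  leading term xy: subtract (69/2)·f_1 from 69/8xy - 3/2y^2 + 565/12xz - 139/24yz + 29/3z^2 - 55/12x - 55/3y - 653/12z → -36y^2 - 1505/12xz - 139/24yz + 236/3z^2 - 55/12x - 55/3y + 175/12z + 69/2
  leading term y^2: no divisor's leading term divides it; move -36y^2 to the remainder.
  leading term xz: subtract (-1505/48x)·f_3 from -1505/12xz - 139/24yz + 236/3z^2 - 55/12x - 55/3y + 175/12z + 69/2 → -139/24yz + 236/3z^2 - 130x - 55/3y + 175/12z + 69/2
  leading term yz: subtract (-139/96)·f_2 from -139/24yz + 236/3z^2 - 130x - 55/3y + 175/12z + 69/2 → 6023/96z^2 - 4577/32x - 3103/192y + 4895/288z + 17581/288
  leading term z^2: subtract (6023/384z)·f_3 from 6023/96z^2 - 4577/32x - 3103/192y + 4895/288z + 17581/288 → -4577/32x - 3103/192y + 5741/72z + 17581/288
  leading term x: no divisor's leading term divides it; move -4577/32x to the remainder.
  leading term y: no divisor's leading term divides it; move -3103/192y to the remainder.
  leading term z: subtract (5741/288)·f_3 from 5741/72z + 17581/288 → 4505/32
  leading term 1: no divisor's leading term divides it; move 4505/32 to the remainder.
  remainder 9/4x^2 - 36y^2 - 4577/32x - 3103/192y + 4505/32 ≠ 0; add h_5 = 9/4x^2 - 36y^2 - 4577/32x - 3103/192y + 4505/32 to the basis.

S(f_2,f_3): lcm = yz. S = -11/4z^2 - 9/4x + 11/8y + 5/12z + 55/12.
  leading term z^2: subtract (-11/16z)·f_3 from -11/4z^2 - 9/4x + 11/8y + 5/12z + 55/12 → -9/4x + 11/8y - 7/3z + 55/12
  leading term x: no divisor's leading term divides it; move -9/4x to the remainder.
  leading term y: no divisor's leading term divides it; move 11/8y to the remainder.
  leading term z: subtract (-7/12)·f_3 from -7/3z + 55/12 → 9/4
  leading term 1: no divisor's leading term divides it; move 9/4 to the remainder.
  remainder -9/4x + 11/8y + 9/4 ≠ 0; add h_6 = -9/4x + 11/8y + 9/4 to the basis.

S(f_2,f_4): lcm = yz^2. S = -11/4z^3 + 3xy - 9/4xz - 57/8yz + 5/12z^2 + 11/2y + 55/12z.
  leading term z^3: subtract (-11/16z^2)·f_3 from -11/4z^3 + 3xy - 9/4xz - 57/8yz + 5/12z^2 + 11/2y + 55/12z → 3xy - 9/4xz - 57/8yz - 7/3z^2 + 11/2y + 55/12z
  leading term xy: subtract (12)·f_1 from 3xy - 9/4xz - 57/8yz - 7/3z^2 + 11/2y + 55/12z → -12y^2 - 249/4xz - 57/8yz + 65/3z^2 + 11/2y + 343/12z + 12
  leading term y^2: no divisor's leading term divides it; move -12y^2 to the remainder.
  leading term xz: subtract (-249/16x)·f_3 from -249/4xz - 57/8yz + 65/3z^2 + 11/2y + 343/12z + 12 → -57/8yz + 65/3z^2 - 249/4x + 11/2y + 343/12z + 12
  leading term yz: subtract (-57/32)·f_2 from -57/8yz + 65/3z^2 - 249/4x + 11/2y + 343/12z + 12 → 199/96z^2 - 2505/32x + 523/64y + 3029/96z + 1429/32
  leading term z^2: subtract (199/384z)·f_3 from 199/96z^2 - 2505/32x + 523/64y + 3029/96z + 1429/32 → -2505/32x + 523/64y + 269/8z + 1429/32
  leading term x: subtract (835/24)·h_6 from -2505/32x + 523/64y + 269/8z + 1429/32 → -119/3y + 269/8z - 269/8
  leading term y: no divisor's leading term divides it; move -119/3y to the remainder.
  leading term z: subtract (269/32)·f_3 from 269/8z - 269/8 → 0
  remainder -12y^2 - 119/3y ≠ 0; add h_7 = -12y^2 - 119/3y to the basis.

S(f_3,f_4): lcm = z^2. S = 3x - 17/2z + 11/2.
  leading term x: subtract (-4/3)·h_6 from 3x - 17/2z + 11/2 → 11/6y - 17/2z + 17/2
  leading term y: no divisor's leading term divides it; move 11/6y to the remainder.
  leading term z: subtract (-17/8)·f_3 from -17/2z + 17/2 → 0
  remainder 11/6y ≠ 0; add h_8 = 11/6y to the basis.

The other S-polynomials (S(f_1,f_3), S(f_1,f_4), S(f_1,h_5), S(f_2,h_5), S(f_3,h_5), S(f_4,h_5), S(f_1,h_6), S(f_2,h_6), S(f_3,h_6), S(f_4,h_6), S(h_5,h_6), S(f_1,h_7), S(f_2,h_7), S(f_3,h_7), S(f_4,h_7), S(h_5,h_7), S(h_6,h_7), S(f_1,h_8), S(f_2,h_8), S(f_3,h_8), S(f_4,h_8), S(h_5,h_8), S(h_6,h_8), S(h_7,h_8)) all reduce to 0 modulo the current basis, so we have a Gröbner basis.
Inter-reduce: drop elements whose leading term is divisible by another's, tail-reduce, and make monic.
Reduced Gröbner basis: {x - 1, y, z - 1}.
Label its elements g_1 = x - 1, g_2 = y, g_3 = z - 1.

Reduce p = -5x^2 + 3xy + 2/3x + 3/2z + 47/6 modulo G:
  leading term x^2: subtract (-5x)·g_1 from -5x^2 + 3xy + 2/3x + 3/2z + 47/6 → 3xy - 13/3x + 3/2z + 47/6
  leading term xy: subtract (3y)·g_1 from 3xy - 13/3x + 3/2z + 47/6 → -13/3x + 3y + 3/2z + 47/6
  leading term x: subtract (-13/3)·g_1 from -13/3x + 3y + 3/2z + 47/6 → 3y + 3/2z + 7/2
  leading term y: subtract (3)·g_2 from 3y + 3/2z + 7/2 → 3/2z + 7/2
  leading term z: subtract (3/2)·g_3 from 3/2z + 7/2 → 5
  leading term 1: no divisor's leading term divides it; move 5 to the remainder.
  normal form = 5.
The normal form is nonzero, so p ∉ I. Since p minus its normal form lies in I, I + (p) = I + (r) where r = 5; decide whether this ideal is the whole ring.
Here r = 5 is a nonzero constant, hence a unit: 1 ∈ I + (p), the Gröbner basis of I + (p) is {1}, and the enlarged system has no common solution — adjoining p is inconsistent.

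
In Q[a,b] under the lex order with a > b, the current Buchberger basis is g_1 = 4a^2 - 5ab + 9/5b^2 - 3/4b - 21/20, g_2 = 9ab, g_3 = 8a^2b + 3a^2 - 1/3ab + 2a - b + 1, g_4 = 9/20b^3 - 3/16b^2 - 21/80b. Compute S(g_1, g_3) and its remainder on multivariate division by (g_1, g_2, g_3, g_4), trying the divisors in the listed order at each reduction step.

S(g_1, g_3) = -3/8a^2 - 5/4ab^2 + 1/24ab - 1/4a + 9/20b^3 - 3/16b^2 - 11/80b - 1/8; remainder on division = -1/4a + 27/160b^2 + 7/128b - 143/640.

lcm(LM(g_1), LM(g_3)) = a^2b.
S = (lcm/LT(g_1))·g_1 − (lcm/LT(g_3))·g_3 = -3/8a^2 - 5/4ab^2 + 1/24ab - 1/4a + 9/20b^3 - 3/16b^2 - 11/80b - 1/8.
Reduce S modulo (g_1, g_2, g_3, g_4) in that order:
  leading term a^2: subtract (-3/32)·g_1 from -3/8a^2 - 5/4ab^2 + 1/24ab - 1/4a + 9/20b^3 - 3/16b^2 - 11/80b - 1/8 → -5/4ab^2 - 41/96ab - 1/4a + 9/20b^3 - 3/160b^2 - 133/640b - 143/640
  leading term ab^2: subtract (-5/36b)·g_2 from -5/4ab^2 - 41/96ab - 1/4a + 9/20b^3 - 3/160b^2 - 133/640b - 143/640 → -41/96ab - 1/4a + 9/20b^3 - 3/160b^2 - 133/640b - 143/640
  leading term ab: subtract (-41/864)·g_2 from -41/96ab - 1/4a + 9/20b^3 - 3/160b^2 - 133/640b - 143/640 → -1/4a + 9/20b^3 - 3/160b^2 - 133/640b - 143/640
  leading term a: no divisor's leading term divides it; move -1/4a to the remainder.
  leading term b^3: subtract (1)·g_4 from 9/20b^3 - 3/160b^2 - 133/640b - 143/640 → 27/160b^2 + 7/128b - 143/640
  leading term b^2: no divisor's leading term divides it; move 27/160b^2 to the remainder.
  leading term b: no divisor's leading term divides it; move 7/128b to the remainder.
  leading term 1: no divisor's leading term divides it; move -143/640 to the remainder.
The remainder -1/4a + 27/160b^2 + 7/128b - 143/640 is nonzero, so it would be added as the next basis element.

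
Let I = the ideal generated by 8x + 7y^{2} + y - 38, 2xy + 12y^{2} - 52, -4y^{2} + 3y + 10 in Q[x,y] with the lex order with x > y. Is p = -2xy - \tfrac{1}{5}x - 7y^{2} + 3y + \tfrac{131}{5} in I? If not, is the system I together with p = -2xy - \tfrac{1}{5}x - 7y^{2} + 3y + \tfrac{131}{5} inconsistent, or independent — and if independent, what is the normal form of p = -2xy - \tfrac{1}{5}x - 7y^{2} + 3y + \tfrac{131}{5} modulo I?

First compute the reduced Gröbner basis of I by Buchberger's algorithm.
f_1 = 8x + 7y^{2} + y - 38, LT = x.
f_2 = 2xy + 12y^{2} - 52, LT = xy.
f_3 = -4y^{2} + 3y + 10, LT = y^{2}.

S(f_1,f_2): lcm = xy. S = \tfrac{7}{8}y^{3} - \tfrac{47}{8}y^{2} - \tfrac{19}{4}y + 26.
  leading term y^{3}: subtract (-\tfrac{7}{32}y)·f_3 from \tfrac{7}{8}y^{3} - \tfrac{47}{8}y^{2} - \tfrac{19}{4}y + 26 → -\tfrac{167}{32}y^{2} - \tfrac{41}{16}y + 26
  leading term y^{2}: subtract (\tfrac{167}{128})·f_3 from -\tfrac{167}{32}y^{2} - \tfrac{41}{16}y + 26 → -\tfrac{829}{128}y + \tfrac{829}{64}
  leading term y: no divisor's leading term divides it; move -\tfrac{829}{128}y to the remainder.
  leading term 1: no divisor's leading term divides it; move \tfrac{829}{64} to the remainder.
  remainder -\tfrac{829}{128}y + \tfrac{829}{64} ≠ 0; add h_4 = -\tfrac{829}{128}y + \tfrac{829}{64} to the basis.

S(f_1,f_3): leading monomials are coprime, so the S-polynomial reduces to 0 (Buchberger's first criterion).
S(f_2,f_3): lcm = xy^{2}. S = \tfrac{3}{4}xy + \tfrac{5}{2}x + 6y^{3} - 26y.
  leading term xy: subtract (\tfrac{3}{32}y)·f_1 from \tfrac{3}{4}xy + \tfrac{5}{2}x + 6y^{3} - 26y → \tfrac{5}{2}x + \tfrac{171}{32}y^{3} - \tfrac{3}{32}y^{2} - \tfrac{359}{16}y
  leading term x: subtract (\tfrac{5}{16})·f_1 from \tfrac{5}{2}x + \tfrac{171}{32}y^{3} - \tfrac{3}{32}y^{2} - \tfrac{359}{16}y → \tfrac{171}{32}y^{3} - \tfrac{73}{32}y^{2} - \tfrac{91}{4}y + \tfrac{95}{8}
  leading term y^{3}: subtract (-\tfrac{171}{128}y)·f_3 from \tfrac{171}{32}y^{3} - \tfrac{73}{32}y^{2} - \tfrac{91}{4}y + \tfrac{95}{8} → \tfrac{221}{128}y^{2} - \tfrac{601}{64}y + \tfrac{95}{8}
  leading term y^{2}: subtract (-\tfrac{221}{512})·f_3 from \tfrac{221}{128}y^{2} - \tfrac{601}{64}y + \tfrac{95}{8} → -\tfrac{4145}{512}y + \tfrac{4145}{256}
  leading term y: subtract (\tfrac{5}{4})·h_4 from -\tfrac{4145}{512}y + \tfrac{4145}{256} → 0
  remainder 0.

S(f_1,h_4): leading monomials are coprime, so the S-polynomial reduces to 0 (Buchberger's first criterion).
S(f_2,h_4): lcm = xy. S = 2x + 6y^{2} - 26.
  leading term x: subtract (\tfrac{1}{4})·f_1 from 2x + 6y^{2} - 26 → \tfrac{17}{4}y^{2} - \tfrac{1}{4}y - \tfrac{33}{2}
  leading term y^{2}: subtract (-\tfrac{17}{16})·f_3 from \tfrac{17}{4}y^{2} - \tfrac{1}{4}y - \tfrac{33}{2} → \tfrac{47}{16}y - \tfrac{47}{8}
  leading term y: subtract (-\tfrac{376}{829})·h_4 from \tfrac{47}{16}y - \tfrac{47}{8} → 0
  remainder 0.

S(f_3,h_4): lcm = y^{2}. S = \tfrac{5}{4}y - \tfrac{5}{2}.
  leading term y: subtract (-\tfrac{160}{829})·h_4 from \tfrac{5}{4}y - \tfrac{5}{2} → 0
  remainder 0.

Every S-polynomial of the final basis reduces to 0, so we have a Gröbner basis.
Inter-reduce: drop elements whose leading term is divisible by another's, tail-reduce, and make monic.
Reduced Gröbner basis: {x - 1, y - 2}.
Label its elements g_1 = x - 1, g_2 = y - 2.

Reduce p = -2xy - \tfrac{1}{5}x - 7y^{2} + 3y + \tfrac{131}{5} modulo G:
  leading term xy: subtract (-2y)·g_1 from -2xy - \tfrac{1}{5}x - 7y^{2} + 3y + \tfrac{131}{5} → -\tfrac{1}{5}x - 7y^{2} + y + \tfrac{131}{5}
  leading term x: subtract (-\tfrac{1}{5})·g_1 from -\tfrac{1}{5}x - 7y^{2} + y + \tfrac{131}{5} → -7y^{2} + y + 26
  leading term y^{2}: subtract (-7y)·g_2 from -7y^{2} + y + 26 → -13y + 26
  leading term y: subtract (-13)·g_2 from -13y + 26 → 0
  normal form = 0.
Since the normal form is 0, p ∈ I.

The remainder on division by a Gröbner basis is unique — it is the normal form.

-2xy - \tfrac{1}{5}x - 7y^{2} + 3y + \tfrac{131}{5} lies in I (it reduces to 0).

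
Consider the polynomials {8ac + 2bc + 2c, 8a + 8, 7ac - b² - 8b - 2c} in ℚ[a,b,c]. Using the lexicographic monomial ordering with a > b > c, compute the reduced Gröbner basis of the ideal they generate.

G = {a + 1, b² + 8b + 9c, bc - 3c, c² + 11/3c}

f_1 = 8ac + 2bc + 2c, LT = ac.
f_2 = 8a + 8, LT = a.
f_3 = 7ac - b² - 8b - 2c, LT = ac.

S(f_1,f_2): lcm = ac. S = ¼bc - ¾c.
  leading term bc: no divisor's leading term divides it; move ¼bc to the remainder.
  leading term c: no divisor's leading term divides it; move -¾c to the remainder.
  remainder ¼bc - ¾c ≠ 0; add g_4 = ¼bc - ¾c to the basis.

S(f_1,f_3): lcm = ac. S = 1/7b² + ¼bc + 8/7b + 15/28c.
  leading term b²: no divisor's leading term divides it; move 1/7b² to the remainder.
  leading term bc: subtract (1)·g_4 from ¼bc + 8/7b + 15/28c → 8/7b + 9/7c
  leading term b: no divisor's leading term divides it; move 8/7b to the remainder.
  leading term c: no divisor's leading term divides it; move 9/7c to the remainder.
  remainder 1/7b² + 8/7b + 9/7c ≠ 0; add g_5 = 1/7b² + 8/7b + 9/7c to the basis.

S(g_4,g_5): lcm = b²c. S = -11bc - 9c².
  leading term bc: subtract (-44)·g_4 from -11bc - 9c² → -9c² - 33c
  leading term c²: no divisor's leading term divides it; move -9c² to the remainder.
  leading term c: no divisor's leading term divides it; move -33c to the remainder.
  remainder -9c² - 33c ≠ 0; add g_6 = -9c² - 33c to the basis.

The other S-polynomials (S(f_2,f_3), S(f_1,g_4), S(f_2,g_4), S(f_3,g_4), S(f_1,g_5), S(f_2,g_5), S(f_3,g_5), S(f_1,g_6), S(f_2,g_6), S(f_3,g_6), S(g_4,g_6), S(g_5,g_6)) all reduce to 0 modulo the current basis, so we have a Gröbner basis.
Inter-reduce: drop elements whose leading term is divisible by another's, tail-reduce, and make monic.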